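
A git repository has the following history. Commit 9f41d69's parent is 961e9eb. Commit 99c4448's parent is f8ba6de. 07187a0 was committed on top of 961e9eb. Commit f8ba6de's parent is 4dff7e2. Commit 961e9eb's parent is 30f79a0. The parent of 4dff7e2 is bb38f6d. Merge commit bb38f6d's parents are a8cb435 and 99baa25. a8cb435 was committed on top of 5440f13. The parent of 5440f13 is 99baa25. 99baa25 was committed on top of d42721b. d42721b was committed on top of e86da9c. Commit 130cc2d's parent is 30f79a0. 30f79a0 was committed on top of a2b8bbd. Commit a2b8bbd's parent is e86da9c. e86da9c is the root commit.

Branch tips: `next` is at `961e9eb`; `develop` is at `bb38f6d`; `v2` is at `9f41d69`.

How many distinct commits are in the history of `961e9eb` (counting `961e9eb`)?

4

Walking parent pointers from 961e9eb: reachable set = {30f79a0, 961e9eb, a2b8bbd, e86da9c}.
That is 4 commits.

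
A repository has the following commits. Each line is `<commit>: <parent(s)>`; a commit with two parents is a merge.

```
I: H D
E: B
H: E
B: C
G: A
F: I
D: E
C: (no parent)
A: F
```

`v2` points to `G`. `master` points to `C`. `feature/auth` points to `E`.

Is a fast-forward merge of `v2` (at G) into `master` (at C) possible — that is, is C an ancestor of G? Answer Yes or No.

Yes

A fast-forward from C to G is possible iff C is an ancestor of G.
Ancestors of G: {A, B, C, D, E, F, G, H, I}.
C is among them, so fast-forward is possible.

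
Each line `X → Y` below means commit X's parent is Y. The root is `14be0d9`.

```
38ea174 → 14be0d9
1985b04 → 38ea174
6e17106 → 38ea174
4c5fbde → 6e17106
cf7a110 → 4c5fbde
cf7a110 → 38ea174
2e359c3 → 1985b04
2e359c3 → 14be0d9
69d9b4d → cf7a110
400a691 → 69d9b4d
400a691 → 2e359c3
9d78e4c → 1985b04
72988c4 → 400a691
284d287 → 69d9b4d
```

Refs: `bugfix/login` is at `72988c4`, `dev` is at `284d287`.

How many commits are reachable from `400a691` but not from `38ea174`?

7

Reachable from 400a691: {14be0d9, 1985b04, 2e359c3, 38ea174, 400a691, 4c5fbde, 69d9b4d, 6e17106, cf7a110}.
Reachable from 38ea174: {14be0d9, 38ea174}.
In 400a691's history but not 38ea174's: {1985b04, 2e359c3, 400a691, 4c5fbde, 69d9b4d, 6e17106, cf7a110} — 7 commits.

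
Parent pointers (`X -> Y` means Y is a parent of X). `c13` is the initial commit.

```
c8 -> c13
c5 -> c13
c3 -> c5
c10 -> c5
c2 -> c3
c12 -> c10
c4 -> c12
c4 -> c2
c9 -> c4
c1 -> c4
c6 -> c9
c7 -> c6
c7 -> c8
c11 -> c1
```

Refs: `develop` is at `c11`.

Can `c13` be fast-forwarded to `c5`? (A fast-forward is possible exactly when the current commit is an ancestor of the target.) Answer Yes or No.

A fast-forward from c13 to c5 is possible iff c13 is an ancestor of c5.
Ancestors of c5: {c13, c5}.
c13 is among them, so fast-forward is possible.

Yes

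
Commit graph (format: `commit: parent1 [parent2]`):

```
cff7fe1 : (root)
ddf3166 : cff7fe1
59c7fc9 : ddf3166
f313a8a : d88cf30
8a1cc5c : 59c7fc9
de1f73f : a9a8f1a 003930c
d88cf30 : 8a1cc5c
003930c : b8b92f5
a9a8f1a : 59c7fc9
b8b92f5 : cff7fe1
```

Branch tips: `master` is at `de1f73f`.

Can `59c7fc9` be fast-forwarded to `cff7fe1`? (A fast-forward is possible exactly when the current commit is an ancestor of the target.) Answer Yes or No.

A fast-forward from 59c7fc9 to cff7fe1 is possible iff 59c7fc9 is an ancestor of cff7fe1.
Ancestors of cff7fe1: {cff7fe1}.
59c7fc9 is not among them, so fast-forward is not possible.

No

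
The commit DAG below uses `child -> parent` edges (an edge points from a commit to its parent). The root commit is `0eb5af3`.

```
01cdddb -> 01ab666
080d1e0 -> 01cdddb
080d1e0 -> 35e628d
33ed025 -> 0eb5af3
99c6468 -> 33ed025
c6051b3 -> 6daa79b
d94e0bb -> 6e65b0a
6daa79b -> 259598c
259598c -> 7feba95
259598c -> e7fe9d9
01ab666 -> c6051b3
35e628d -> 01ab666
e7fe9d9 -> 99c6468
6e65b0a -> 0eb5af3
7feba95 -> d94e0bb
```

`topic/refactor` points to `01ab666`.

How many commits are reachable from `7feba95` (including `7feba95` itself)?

Walking parent pointers from 7feba95: reachable set = {0eb5af3, 6e65b0a, 7feba95, d94e0bb}.
That is 4 commits.

4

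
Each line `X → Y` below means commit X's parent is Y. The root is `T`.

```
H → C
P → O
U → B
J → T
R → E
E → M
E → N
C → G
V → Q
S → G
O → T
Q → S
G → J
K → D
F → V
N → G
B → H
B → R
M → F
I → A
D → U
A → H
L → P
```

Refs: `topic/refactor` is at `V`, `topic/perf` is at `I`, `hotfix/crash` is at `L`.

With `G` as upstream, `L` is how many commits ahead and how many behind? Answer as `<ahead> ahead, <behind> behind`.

3 ahead, 2 behind

Reachable from L: {L, O, P, T}.
Reachable from G: {G, J, T}.
Only in L's history (ahead): {L, O, P} — 3.
Only in G's history (behind): {G, J} — 2.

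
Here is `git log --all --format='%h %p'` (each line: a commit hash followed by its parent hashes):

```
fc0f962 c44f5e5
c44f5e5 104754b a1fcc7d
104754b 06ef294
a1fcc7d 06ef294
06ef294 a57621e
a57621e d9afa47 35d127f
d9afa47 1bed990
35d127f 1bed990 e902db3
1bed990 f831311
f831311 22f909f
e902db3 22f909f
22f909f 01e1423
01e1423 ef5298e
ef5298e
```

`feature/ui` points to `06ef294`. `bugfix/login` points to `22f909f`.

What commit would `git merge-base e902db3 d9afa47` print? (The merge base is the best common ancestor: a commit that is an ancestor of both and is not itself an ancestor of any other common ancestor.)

Ancestors of e902db3: {01e1423, 22f909f, e902db3, ef5298e}.
Ancestors of d9afa47: {01e1423, 1bed990, 22f909f, d9afa47, ef5298e, f831311}.
Common ancestors: {01e1423, 22f909f, ef5298e}.
Among these, 22f909f is not an ancestor of any other common ancestor — it is the merge base.

22f909f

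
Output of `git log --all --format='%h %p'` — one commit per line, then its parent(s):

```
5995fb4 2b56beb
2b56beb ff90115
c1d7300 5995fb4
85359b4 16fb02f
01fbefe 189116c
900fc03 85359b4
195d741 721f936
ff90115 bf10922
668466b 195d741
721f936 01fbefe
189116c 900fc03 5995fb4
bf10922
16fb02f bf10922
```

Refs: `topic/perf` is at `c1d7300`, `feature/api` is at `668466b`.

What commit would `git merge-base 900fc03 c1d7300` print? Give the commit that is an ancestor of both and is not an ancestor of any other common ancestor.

bf10922

Ancestors of 900fc03: {16fb02f, 85359b4, 900fc03, bf10922}.
Ancestors of c1d7300: {2b56beb, 5995fb4, bf10922, c1d7300, ff90115}.
Common ancestors: {bf10922}.
The only common ancestor is bf10922, so it is the merge base.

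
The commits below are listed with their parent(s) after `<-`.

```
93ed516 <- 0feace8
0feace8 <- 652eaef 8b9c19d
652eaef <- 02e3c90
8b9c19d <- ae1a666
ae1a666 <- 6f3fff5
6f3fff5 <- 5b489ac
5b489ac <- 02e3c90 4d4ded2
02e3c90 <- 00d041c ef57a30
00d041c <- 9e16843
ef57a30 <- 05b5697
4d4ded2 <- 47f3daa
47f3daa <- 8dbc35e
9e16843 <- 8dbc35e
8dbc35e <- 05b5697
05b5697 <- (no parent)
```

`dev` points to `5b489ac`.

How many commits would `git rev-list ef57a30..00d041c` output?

3

Reachable from 00d041c: {00d041c, 05b5697, 8dbc35e, 9e16843}.
Reachable from ef57a30: {05b5697, ef57a30}.
In 00d041c's history but not ef57a30's: {00d041c, 8dbc35e, 9e16843} — 3 commits.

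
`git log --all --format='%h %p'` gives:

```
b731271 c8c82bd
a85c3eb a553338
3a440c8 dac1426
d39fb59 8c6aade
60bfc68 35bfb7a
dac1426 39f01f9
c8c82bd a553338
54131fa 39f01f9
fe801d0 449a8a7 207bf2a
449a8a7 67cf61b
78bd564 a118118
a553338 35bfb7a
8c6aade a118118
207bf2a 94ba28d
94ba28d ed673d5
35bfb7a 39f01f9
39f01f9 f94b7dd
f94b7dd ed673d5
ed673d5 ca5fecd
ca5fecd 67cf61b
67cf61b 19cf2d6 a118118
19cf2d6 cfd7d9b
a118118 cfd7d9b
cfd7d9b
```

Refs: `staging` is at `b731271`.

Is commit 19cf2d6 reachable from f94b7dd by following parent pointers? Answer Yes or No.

Ancestors of f94b7dd (commits reachable by following parents): {19cf2d6, 67cf61b, a118118, ca5fecd, cfd7d9b, ed673d5, f94b7dd}.
19cf2d6 is in that set, so it is an ancestor of f94b7dd.

Yes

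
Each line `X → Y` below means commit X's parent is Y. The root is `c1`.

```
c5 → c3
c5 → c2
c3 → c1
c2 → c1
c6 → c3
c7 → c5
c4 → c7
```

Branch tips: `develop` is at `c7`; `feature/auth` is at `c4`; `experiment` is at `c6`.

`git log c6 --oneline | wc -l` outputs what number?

Walking parent pointers from c6: reachable set = {c1, c3, c6}.
That is 3 commits.

3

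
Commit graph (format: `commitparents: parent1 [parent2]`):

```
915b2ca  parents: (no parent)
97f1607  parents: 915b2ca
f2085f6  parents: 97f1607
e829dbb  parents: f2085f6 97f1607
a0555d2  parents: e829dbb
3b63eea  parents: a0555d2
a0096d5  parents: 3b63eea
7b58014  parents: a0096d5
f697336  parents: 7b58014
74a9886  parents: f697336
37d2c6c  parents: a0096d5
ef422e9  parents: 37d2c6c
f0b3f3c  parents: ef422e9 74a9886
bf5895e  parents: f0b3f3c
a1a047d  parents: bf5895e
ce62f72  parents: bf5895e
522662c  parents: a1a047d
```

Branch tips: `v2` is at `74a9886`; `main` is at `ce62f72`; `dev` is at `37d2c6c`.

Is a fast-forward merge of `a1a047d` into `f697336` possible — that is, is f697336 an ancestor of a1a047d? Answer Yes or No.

A fast-forward from f697336 to a1a047d is possible iff f697336 is an ancestor of a1a047d.
Ancestors of a1a047d: {37d2c6c, 3b63eea, 74a9886, 7b58014, 915b2ca, 97f1607, a0096d5, a0555d2, a1a047d, bf5895e, e829dbb, ef422e9, f0b3f3c, f2085f6, f697336}.
f697336 is among them, so fast-forward is possible.

Yes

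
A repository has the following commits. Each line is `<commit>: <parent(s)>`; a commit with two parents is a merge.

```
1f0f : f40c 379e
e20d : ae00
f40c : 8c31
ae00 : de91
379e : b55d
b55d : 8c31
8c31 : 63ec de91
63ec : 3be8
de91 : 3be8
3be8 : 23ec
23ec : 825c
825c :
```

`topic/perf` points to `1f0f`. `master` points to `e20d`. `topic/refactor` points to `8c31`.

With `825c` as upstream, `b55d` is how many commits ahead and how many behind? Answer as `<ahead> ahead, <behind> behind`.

6 ahead, 0 behind

Reachable from b55d: {23ec, 3be8, 63ec, 825c, 8c31, b55d, de91}.
Reachable from 825c: {825c}.
Only in b55d's history (ahead): {23ec, 3be8, 63ec, 8c31, b55d, de91} — 6.
Only in 825c's history (behind): {} — 0.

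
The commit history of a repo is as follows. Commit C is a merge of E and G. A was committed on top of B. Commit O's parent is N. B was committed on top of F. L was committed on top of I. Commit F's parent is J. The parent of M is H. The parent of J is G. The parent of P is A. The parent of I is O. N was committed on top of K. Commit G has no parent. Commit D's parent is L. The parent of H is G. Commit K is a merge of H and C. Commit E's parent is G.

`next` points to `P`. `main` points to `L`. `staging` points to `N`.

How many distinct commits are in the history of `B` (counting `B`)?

4

Walking parent pointers from B: reachable set = {B, F, G, J}.
That is 4 commits.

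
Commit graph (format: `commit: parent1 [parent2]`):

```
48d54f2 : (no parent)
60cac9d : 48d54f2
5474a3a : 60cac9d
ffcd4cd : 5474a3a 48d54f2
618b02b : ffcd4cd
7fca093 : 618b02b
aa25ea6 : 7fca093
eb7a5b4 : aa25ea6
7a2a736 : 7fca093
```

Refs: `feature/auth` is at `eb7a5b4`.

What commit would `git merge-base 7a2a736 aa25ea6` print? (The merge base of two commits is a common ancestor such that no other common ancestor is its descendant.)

Ancestors of 7a2a736: {48d54f2, 5474a3a, 60cac9d, 618b02b, 7a2a736, 7fca093, ffcd4cd}.
Ancestors of aa25ea6: {48d54f2, 5474a3a, 60cac9d, 618b02b, 7fca093, aa25ea6, ffcd4cd}.
Common ancestors: {48d54f2, 5474a3a, 60cac9d, 618b02b, 7fca093, ffcd4cd}.
Among these, 7fca093 is not an ancestor of any other common ancestor — it is the merge base.

7fca093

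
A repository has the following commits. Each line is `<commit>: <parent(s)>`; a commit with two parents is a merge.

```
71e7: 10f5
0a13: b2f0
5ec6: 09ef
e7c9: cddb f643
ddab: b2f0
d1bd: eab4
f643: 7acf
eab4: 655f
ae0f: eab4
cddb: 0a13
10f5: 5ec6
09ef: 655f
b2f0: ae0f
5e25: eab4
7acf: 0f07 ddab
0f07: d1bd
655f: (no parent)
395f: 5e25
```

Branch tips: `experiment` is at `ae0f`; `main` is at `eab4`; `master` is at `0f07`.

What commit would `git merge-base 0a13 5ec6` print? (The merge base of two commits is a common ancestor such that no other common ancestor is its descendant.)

655f

Ancestors of 0a13: {0a13, 655f, ae0f, b2f0, eab4}.
Ancestors of 5ec6: {09ef, 5ec6, 655f}.
Common ancestors: {655f}.
The only common ancestor is 655f, so it is the merge base.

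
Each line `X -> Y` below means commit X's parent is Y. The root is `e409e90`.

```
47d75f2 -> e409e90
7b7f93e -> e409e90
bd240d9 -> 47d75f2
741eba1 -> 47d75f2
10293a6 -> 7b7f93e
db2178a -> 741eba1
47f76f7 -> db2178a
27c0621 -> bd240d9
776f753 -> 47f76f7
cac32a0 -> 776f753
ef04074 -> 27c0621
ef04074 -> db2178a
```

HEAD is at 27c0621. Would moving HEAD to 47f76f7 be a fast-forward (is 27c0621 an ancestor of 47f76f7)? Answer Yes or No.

A fast-forward from 27c0621 to 47f76f7 is possible iff 27c0621 is an ancestor of 47f76f7.
Ancestors of 47f76f7: {47d75f2, 47f76f7, 741eba1, db2178a, e409e90}.
27c0621 is not among them, so fast-forward is not possible.

No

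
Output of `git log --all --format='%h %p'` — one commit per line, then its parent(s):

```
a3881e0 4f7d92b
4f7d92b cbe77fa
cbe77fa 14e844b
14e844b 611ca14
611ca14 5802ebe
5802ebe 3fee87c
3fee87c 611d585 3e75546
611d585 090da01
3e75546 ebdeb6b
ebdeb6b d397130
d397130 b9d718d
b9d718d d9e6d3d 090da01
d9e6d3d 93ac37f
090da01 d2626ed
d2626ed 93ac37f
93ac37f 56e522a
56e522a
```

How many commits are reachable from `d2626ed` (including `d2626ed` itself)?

3

Walking parent pointers from d2626ed: reachable set = {56e522a, 93ac37f, d2626ed}.
That is 3 commits.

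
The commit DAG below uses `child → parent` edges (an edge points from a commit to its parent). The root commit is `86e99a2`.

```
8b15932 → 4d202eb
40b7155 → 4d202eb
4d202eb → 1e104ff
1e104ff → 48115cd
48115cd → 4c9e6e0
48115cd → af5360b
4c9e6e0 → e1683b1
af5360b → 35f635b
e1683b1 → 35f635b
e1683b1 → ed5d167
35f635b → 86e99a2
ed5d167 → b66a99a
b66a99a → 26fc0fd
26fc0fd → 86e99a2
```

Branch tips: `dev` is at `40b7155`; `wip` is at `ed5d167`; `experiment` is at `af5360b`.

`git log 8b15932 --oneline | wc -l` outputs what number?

Walking parent pointers from 8b15932: reachable set = {1e104ff, 26fc0fd, 35f635b, 48115cd, 4c9e6e0, 4d202eb, 86e99a2, 8b15932, af5360b, b66a99a, e1683b1, ed5d167}.
That is 12 commits.

12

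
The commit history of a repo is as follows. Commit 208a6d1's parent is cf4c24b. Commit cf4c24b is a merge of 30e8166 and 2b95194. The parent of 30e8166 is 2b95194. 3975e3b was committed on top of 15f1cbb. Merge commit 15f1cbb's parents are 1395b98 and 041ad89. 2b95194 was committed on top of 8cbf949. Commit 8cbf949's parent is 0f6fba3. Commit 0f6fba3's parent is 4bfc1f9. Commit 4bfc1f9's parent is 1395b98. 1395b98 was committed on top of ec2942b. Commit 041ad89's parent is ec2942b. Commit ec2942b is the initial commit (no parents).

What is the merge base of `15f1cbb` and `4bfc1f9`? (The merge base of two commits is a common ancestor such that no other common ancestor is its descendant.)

1395b98

Ancestors of 15f1cbb: {041ad89, 1395b98, 15f1cbb, ec2942b}.
Ancestors of 4bfc1f9: {1395b98, 4bfc1f9, ec2942b}.
Common ancestors: {1395b98, ec2942b}.
Among these, 1395b98 is not an ancestor of any other common ancestor — it is the merge base.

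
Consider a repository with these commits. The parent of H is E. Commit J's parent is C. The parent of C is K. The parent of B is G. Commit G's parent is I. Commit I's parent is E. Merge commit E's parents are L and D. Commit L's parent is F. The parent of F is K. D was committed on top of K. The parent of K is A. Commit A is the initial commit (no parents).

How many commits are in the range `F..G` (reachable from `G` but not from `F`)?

5

Reachable from G: {A, D, E, F, G, I, K, L}.
Reachable from F: {A, F, K}.
In G's history but not F's: {D, E, G, I, L} — 5 commits.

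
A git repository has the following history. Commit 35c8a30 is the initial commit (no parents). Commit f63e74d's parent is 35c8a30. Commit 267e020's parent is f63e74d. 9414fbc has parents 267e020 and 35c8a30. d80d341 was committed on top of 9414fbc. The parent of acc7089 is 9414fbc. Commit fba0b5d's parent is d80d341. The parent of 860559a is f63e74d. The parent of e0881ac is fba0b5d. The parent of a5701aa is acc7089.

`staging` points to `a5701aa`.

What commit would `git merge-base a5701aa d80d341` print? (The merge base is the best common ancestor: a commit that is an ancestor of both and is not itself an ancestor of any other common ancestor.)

Ancestors of a5701aa: {267e020, 35c8a30, 9414fbc, a5701aa, acc7089, f63e74d}.
Ancestors of d80d341: {267e020, 35c8a30, 9414fbc, d80d341, f63e74d}.
Common ancestors: {267e020, 35c8a30, 9414fbc, f63e74d}.
Among these, 9414fbc is not an ancestor of any other common ancestor — it is the merge base.

9414fbc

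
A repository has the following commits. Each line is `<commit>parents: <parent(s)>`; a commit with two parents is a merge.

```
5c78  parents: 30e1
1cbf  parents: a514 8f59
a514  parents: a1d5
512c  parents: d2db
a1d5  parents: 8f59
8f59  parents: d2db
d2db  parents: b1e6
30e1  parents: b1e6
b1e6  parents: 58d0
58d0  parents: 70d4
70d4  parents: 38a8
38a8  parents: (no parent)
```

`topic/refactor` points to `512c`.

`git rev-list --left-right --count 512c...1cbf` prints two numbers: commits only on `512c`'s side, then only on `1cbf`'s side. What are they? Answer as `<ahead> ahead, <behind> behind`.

Reachable from 512c: {38a8, 512c, 58d0, 70d4, b1e6, d2db}.
Reachable from 1cbf: {1cbf, 38a8, 58d0, 70d4, 8f59, a1d5, a514, b1e6, d2db}.
Only in 512c's history (ahead): {512c} — 1.
Only in 1cbf's history (behind): {1cbf, 8f59, a1d5, a514} — 4.

1 ahead, 4 behind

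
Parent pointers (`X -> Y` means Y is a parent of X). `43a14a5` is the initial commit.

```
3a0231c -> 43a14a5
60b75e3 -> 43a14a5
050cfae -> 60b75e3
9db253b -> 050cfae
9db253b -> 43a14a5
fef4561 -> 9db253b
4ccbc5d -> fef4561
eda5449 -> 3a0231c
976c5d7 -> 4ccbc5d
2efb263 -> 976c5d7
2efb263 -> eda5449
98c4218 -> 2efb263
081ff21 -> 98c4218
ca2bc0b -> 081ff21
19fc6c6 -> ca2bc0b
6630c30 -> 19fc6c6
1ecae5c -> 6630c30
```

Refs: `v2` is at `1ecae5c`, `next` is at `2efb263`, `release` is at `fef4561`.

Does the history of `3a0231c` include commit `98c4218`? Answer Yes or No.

Ancestors of 3a0231c: {3a0231c, 43a14a5}.
98c4218 is not in that set, so it is not an ancestor of 3a0231c.

No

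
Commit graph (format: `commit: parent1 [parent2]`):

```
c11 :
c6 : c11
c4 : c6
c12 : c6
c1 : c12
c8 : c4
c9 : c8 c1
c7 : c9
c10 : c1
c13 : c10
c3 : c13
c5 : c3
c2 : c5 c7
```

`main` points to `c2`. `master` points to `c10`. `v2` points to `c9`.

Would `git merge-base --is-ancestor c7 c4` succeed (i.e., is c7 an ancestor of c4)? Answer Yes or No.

Ancestors of c4: {c11, c4, c6}.
c7 is not in that set, so it is not an ancestor of c4.

No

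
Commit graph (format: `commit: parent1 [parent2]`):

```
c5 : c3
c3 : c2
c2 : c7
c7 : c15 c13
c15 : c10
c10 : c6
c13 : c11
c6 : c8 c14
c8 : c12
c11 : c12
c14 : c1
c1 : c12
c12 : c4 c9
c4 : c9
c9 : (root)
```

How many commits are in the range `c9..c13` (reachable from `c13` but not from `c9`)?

Reachable from c13: {c11, c12, c13, c4, c9}.
Reachable from c9: {c9}.
In c13's history but not c9's: {c11, c12, c13, c4} — 4 commits.

4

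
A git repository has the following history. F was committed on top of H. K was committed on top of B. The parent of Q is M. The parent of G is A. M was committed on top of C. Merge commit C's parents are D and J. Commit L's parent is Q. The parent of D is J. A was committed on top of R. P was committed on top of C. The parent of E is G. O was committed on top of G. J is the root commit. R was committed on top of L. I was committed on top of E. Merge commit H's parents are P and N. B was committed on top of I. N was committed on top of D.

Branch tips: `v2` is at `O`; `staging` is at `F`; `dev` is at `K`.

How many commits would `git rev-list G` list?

Walking parent pointers from G: reachable set = {A, C, D, G, J, L, M, Q, R}.
That is 9 commits.

9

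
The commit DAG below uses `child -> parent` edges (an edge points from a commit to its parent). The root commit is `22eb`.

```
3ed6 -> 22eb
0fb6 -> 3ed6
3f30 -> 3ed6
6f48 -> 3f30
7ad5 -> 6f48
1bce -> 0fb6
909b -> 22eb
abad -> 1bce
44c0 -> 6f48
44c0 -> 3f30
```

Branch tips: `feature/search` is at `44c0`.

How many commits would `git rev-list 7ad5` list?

Walking parent pointers from 7ad5: reachable set = {22eb, 3ed6, 3f30, 6f48, 7ad5}.
That is 5 commits.

5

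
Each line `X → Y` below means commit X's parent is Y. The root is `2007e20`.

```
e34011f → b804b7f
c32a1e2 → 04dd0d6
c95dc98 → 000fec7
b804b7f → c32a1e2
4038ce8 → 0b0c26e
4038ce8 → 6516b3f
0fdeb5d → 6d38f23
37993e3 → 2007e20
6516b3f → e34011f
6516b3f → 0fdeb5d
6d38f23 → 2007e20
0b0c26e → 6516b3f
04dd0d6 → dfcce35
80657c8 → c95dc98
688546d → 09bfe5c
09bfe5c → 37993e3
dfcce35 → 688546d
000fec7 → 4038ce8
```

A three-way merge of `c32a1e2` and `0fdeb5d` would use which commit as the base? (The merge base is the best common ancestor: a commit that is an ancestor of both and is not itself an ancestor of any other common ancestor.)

2007e20

Ancestors of c32a1e2: {04dd0d6, 09bfe5c, 2007e20, 37993e3, 688546d, c32a1e2, dfcce35}.
Ancestors of 0fdeb5d: {0fdeb5d, 2007e20, 6d38f23}.
Common ancestors: {2007e20}.
The only common ancestor is 2007e20, so it is the merge base.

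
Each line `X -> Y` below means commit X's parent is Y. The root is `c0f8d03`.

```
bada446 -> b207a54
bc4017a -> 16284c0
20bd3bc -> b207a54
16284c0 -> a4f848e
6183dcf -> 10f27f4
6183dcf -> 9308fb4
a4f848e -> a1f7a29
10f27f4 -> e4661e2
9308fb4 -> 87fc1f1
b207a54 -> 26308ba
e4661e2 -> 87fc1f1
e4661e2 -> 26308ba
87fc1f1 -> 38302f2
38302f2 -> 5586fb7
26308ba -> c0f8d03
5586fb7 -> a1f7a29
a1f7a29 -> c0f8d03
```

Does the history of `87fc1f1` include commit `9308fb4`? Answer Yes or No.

No

Ancestors of 87fc1f1: {38302f2, 5586fb7, 87fc1f1, a1f7a29, c0f8d03}.
9308fb4 is not in that set, so it is not an ancestor of 87fc1f1.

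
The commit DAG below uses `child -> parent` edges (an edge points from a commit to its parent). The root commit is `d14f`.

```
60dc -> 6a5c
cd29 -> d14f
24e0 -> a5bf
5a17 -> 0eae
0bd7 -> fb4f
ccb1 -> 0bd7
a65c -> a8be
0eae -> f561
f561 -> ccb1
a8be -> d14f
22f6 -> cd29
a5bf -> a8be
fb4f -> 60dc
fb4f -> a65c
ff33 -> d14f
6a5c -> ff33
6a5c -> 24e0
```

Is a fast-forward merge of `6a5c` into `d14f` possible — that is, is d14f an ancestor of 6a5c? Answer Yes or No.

Yes

A fast-forward from d14f to 6a5c is possible iff d14f is an ancestor of 6a5c.
Ancestors of 6a5c: {24e0, 6a5c, a5bf, a8be, d14f, ff33}.
d14f is among them, so fast-forward is possible.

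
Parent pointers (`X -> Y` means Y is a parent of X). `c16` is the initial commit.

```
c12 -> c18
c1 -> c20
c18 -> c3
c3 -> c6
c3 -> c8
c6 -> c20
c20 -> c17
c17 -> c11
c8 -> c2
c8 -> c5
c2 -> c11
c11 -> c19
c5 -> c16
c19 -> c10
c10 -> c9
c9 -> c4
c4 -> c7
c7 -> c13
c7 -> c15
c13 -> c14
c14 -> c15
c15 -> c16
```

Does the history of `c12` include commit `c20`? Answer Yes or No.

Ancestors of c12 (commits reachable by following parents): {c10, c11, c12, c13, c14, c15, c16, c17, c18, c19, c2, c20, c3, c4, c5, c6, c7, c8, c9}.
c20 is in that set, so it is an ancestor of c12.

Yes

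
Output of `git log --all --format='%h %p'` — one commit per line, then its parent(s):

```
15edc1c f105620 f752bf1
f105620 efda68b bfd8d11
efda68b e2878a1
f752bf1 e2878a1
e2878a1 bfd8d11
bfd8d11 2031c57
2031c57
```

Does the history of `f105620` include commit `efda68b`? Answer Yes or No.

Yes

Ancestors of f105620 (commits reachable by following parents): {2031c57, bfd8d11, e2878a1, efda68b, f105620}.
efda68b is in that set, so it is an ancestor of f105620.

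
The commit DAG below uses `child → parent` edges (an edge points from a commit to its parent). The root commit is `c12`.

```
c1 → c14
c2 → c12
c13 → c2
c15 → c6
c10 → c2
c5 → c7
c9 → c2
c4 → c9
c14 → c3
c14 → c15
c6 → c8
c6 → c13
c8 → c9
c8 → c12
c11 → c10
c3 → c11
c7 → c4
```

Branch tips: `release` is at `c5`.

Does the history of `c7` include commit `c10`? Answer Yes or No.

Ancestors of c7: {c12, c2, c4, c7, c9}.
c10 is not in that set, so it is not an ancestor of c7.

No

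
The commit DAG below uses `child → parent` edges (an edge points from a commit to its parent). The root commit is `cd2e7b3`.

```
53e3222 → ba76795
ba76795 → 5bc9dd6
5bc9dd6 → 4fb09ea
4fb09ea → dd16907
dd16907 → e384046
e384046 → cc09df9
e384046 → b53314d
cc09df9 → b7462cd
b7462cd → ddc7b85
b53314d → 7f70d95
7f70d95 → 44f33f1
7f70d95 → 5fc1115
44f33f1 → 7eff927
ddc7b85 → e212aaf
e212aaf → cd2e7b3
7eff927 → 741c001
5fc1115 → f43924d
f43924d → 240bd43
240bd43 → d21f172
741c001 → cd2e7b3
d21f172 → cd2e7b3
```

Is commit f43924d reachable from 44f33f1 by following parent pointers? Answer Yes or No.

Ancestors of 44f33f1: {44f33f1, 741c001, 7eff927, cd2e7b3}.
f43924d is not in that set, so it is not an ancestor of 44f33f1.

No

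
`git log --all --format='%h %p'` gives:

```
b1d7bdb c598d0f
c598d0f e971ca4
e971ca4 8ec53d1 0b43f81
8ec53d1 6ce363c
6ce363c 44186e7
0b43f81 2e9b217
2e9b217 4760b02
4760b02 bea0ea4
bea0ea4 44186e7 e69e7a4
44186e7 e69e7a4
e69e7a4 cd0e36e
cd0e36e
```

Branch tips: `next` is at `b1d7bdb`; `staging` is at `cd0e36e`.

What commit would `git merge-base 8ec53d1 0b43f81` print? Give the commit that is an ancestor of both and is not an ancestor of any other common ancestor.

44186e7

Ancestors of 8ec53d1: {44186e7, 6ce363c, 8ec53d1, cd0e36e, e69e7a4}.
Ancestors of 0b43f81: {0b43f81, 2e9b217, 44186e7, 4760b02, bea0ea4, cd0e36e, e69e7a4}.
Common ancestors: {44186e7, cd0e36e, e69e7a4}.
Among these, 44186e7 is not an ancestor of any other common ancestor — it is the merge base.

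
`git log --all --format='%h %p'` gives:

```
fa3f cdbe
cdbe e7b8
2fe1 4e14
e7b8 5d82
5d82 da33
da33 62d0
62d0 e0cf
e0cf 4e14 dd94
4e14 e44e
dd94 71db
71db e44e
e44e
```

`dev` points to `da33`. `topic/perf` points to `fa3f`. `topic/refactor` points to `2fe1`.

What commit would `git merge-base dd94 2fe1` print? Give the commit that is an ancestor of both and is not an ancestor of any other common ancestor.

e44e

Ancestors of dd94: {71db, dd94, e44e}.
Ancestors of 2fe1: {2fe1, 4e14, e44e}.
Common ancestors: {e44e}.
The only common ancestor is e44e, so it is the merge base.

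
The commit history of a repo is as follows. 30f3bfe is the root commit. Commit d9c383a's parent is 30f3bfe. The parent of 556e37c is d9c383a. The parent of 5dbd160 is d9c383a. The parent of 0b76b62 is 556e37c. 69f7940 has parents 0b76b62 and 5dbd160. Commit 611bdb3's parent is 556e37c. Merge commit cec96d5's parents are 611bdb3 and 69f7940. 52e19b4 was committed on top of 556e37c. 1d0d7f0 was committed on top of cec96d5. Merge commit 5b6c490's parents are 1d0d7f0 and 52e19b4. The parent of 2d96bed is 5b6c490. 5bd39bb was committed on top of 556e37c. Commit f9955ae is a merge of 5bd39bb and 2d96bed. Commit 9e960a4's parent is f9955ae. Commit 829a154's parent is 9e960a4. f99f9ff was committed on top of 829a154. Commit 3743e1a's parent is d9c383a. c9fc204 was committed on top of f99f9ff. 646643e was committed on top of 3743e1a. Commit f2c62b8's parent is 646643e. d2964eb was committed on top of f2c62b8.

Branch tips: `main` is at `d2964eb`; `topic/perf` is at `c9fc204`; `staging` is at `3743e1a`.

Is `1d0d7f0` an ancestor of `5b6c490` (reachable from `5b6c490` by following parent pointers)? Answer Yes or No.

Yes

Ancestors of 5b6c490 (commits reachable by following parents): {0b76b62, 1d0d7f0, 30f3bfe, 52e19b4, 556e37c, 5b6c490, 5dbd160, 611bdb3, 69f7940, cec96d5, d9c383a}.
1d0d7f0 is in that set, so it is an ancestor of 5b6c490.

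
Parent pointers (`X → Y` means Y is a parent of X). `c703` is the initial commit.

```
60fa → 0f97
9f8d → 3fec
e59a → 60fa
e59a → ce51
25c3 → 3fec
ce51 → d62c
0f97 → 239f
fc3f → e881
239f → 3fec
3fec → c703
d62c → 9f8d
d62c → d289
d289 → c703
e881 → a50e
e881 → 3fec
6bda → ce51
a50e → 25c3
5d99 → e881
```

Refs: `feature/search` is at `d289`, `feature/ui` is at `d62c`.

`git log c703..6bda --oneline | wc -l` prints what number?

Reachable from 6bda: {3fec, 6bda, 9f8d, c703, ce51, d289, d62c}.
Reachable from c703: {c703}.
In 6bda's history but not c703's: {3fec, 6bda, 9f8d, ce51, d289, d62c} — 6 commits.

6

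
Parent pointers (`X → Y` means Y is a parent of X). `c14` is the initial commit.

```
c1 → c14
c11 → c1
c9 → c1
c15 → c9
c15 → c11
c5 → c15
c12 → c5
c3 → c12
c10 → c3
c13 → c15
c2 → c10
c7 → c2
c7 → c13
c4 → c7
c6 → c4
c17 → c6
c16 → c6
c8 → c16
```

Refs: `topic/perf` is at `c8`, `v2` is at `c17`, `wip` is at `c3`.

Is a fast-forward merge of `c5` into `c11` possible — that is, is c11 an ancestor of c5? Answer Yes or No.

A fast-forward from c11 to c5 is possible iff c11 is an ancestor of c5.
Ancestors of c5: {c1, c11, c14, c15, c5, c9}.
c11 is among them, so fast-forward is possible.

Yes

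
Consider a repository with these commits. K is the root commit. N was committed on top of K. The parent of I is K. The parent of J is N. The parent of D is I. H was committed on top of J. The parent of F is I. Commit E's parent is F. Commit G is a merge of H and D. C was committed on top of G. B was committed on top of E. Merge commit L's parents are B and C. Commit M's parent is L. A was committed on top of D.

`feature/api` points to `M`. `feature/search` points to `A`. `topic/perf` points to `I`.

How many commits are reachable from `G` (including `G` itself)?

Walking parent pointers from G: reachable set = {D, G, H, I, J, K, N}.
That is 7 commits.

7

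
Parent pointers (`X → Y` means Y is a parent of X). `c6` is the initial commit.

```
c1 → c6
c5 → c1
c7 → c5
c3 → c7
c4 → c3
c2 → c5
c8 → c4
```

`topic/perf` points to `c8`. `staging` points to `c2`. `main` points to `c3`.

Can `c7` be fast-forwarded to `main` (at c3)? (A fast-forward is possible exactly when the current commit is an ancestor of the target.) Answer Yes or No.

Yes

A fast-forward from c7 to c3 is possible iff c7 is an ancestor of c3.
Ancestors of c3: {c1, c3, c5, c6, c7}.
c7 is among them, so fast-forward is possible.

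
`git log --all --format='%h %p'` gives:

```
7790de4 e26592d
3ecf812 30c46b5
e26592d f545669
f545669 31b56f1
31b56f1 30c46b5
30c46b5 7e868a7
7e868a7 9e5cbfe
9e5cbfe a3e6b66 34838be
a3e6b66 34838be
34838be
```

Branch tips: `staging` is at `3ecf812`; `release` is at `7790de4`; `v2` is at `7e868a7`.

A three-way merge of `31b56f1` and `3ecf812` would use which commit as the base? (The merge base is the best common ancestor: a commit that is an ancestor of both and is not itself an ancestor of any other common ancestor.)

Ancestors of 31b56f1: {30c46b5, 31b56f1, 34838be, 7e868a7, 9e5cbfe, a3e6b66}.
Ancestors of 3ecf812: {30c46b5, 34838be, 3ecf812, 7e868a7, 9e5cbfe, a3e6b66}.
Common ancestors: {30c46b5, 34838be, 7e868a7, 9e5cbfe, a3e6b66}.
Among these, 30c46b5 is not an ancestor of any other common ancestor — it is the merge base.

30c46b5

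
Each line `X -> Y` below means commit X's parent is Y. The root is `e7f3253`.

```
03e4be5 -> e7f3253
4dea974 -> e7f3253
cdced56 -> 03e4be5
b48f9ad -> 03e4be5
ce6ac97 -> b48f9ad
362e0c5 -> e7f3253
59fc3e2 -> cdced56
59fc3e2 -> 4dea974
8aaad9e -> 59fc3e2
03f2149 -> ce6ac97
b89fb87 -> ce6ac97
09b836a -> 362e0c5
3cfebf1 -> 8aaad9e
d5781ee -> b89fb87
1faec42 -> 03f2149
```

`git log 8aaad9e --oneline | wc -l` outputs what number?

6

Walking parent pointers from 8aaad9e: reachable set = {03e4be5, 4dea974, 59fc3e2, 8aaad9e, cdced56, e7f3253}.
That is 6 commits.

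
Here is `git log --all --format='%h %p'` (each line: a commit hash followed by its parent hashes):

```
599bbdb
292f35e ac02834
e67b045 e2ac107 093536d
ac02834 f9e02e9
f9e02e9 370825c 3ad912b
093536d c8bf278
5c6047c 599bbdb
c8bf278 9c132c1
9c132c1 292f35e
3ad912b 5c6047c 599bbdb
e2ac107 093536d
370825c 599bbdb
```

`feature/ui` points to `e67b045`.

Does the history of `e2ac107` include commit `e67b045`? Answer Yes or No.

Ancestors of e2ac107: {093536d, 292f35e, 370825c, 3ad912b, 599bbdb, 5c6047c, 9c132c1, ac02834, c8bf278, e2ac107, f9e02e9}.
e67b045 is not in that set, so it is not an ancestor of e2ac107.

No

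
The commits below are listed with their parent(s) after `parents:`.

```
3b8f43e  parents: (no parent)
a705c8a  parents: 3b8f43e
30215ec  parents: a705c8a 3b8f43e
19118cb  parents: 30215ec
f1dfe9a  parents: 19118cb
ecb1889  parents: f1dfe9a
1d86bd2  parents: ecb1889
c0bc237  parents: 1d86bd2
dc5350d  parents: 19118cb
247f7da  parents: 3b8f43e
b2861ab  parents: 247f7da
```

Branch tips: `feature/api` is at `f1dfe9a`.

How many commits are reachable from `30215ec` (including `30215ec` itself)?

Walking parent pointers from 30215ec: reachable set = {30215ec, 3b8f43e, a705c8a}.
That is 3 commits.

3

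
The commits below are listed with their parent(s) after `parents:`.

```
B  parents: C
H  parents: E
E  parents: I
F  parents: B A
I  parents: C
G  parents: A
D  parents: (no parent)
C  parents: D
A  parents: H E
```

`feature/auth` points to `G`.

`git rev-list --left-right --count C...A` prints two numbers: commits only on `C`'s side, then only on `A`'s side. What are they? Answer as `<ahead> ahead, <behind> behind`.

0 ahead, 4 behind

Reachable from C: {C, D}.
Reachable from A: {A, C, D, E, H, I}.
Only in C's history (ahead): {} — 0.
Only in A's history (behind): {A, E, H, I} — 4.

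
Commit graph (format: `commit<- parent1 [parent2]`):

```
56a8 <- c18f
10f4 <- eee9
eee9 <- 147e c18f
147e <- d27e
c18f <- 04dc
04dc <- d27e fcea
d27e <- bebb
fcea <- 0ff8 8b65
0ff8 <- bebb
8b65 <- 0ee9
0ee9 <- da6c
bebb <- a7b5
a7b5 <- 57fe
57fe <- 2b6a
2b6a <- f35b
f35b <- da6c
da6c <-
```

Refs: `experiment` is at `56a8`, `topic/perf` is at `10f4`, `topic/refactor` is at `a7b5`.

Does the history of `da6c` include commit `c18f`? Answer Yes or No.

No

Ancestors of da6c: {da6c}.
c18f is not in that set, so it is not an ancestor of da6c.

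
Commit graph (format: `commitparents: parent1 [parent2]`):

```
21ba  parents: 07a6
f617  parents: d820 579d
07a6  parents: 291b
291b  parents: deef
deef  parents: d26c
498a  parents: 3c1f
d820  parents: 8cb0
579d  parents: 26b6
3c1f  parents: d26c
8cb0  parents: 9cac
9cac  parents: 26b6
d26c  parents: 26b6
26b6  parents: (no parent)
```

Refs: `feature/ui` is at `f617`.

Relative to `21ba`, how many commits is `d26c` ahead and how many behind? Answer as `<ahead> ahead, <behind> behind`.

0 ahead, 4 behind

Reachable from d26c: {26b6, d26c}.
Reachable from 21ba: {07a6, 21ba, 26b6, 291b, d26c, deef}.
Only in d26c's history (ahead): {} — 0.
Only in 21ba's history (behind): {07a6, 21ba, 291b, deef} — 4.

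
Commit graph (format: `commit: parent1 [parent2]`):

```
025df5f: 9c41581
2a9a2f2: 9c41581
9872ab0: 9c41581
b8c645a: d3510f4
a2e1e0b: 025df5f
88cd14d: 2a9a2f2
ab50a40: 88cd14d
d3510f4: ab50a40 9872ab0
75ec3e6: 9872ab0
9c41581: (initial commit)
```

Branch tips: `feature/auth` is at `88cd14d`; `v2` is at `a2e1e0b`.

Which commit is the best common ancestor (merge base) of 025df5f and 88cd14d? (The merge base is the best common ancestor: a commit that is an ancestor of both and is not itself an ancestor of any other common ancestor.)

9c41581

Ancestors of 025df5f: {025df5f, 9c41581}.
Ancestors of 88cd14d: {2a9a2f2, 88cd14d, 9c41581}.
Common ancestors: {9c41581}.
The only common ancestor is 9c41581, so it is the merge base.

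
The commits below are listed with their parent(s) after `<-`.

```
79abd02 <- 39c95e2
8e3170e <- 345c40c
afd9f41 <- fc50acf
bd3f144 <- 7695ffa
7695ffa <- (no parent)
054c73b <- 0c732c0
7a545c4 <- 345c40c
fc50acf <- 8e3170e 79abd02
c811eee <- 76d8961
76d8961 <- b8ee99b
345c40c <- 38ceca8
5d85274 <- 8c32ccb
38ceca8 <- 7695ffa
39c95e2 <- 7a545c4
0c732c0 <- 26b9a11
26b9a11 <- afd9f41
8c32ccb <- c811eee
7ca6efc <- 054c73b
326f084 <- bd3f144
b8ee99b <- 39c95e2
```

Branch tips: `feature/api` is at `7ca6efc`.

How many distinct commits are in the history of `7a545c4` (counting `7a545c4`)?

4

Walking parent pointers from 7a545c4: reachable set = {345c40c, 38ceca8, 7695ffa, 7a545c4}.
That is 4 commits.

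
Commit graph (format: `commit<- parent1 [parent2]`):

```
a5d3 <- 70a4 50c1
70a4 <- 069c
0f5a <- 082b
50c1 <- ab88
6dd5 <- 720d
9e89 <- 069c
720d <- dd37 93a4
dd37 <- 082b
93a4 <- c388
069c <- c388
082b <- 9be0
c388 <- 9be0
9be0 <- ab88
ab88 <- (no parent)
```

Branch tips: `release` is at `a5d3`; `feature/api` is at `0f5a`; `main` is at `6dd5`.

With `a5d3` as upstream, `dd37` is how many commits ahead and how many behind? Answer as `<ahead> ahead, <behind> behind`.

2 ahead, 5 behind

Reachable from dd37: {082b, 9be0, ab88, dd37}.
Reachable from a5d3: {069c, 50c1, 70a4, 9be0, a5d3, ab88, c388}.
Only in dd37's history (ahead): {082b, dd37} — 2.
Only in a5d3's history (behind): {069c, 50c1, 70a4, a5d3, c388} — 5.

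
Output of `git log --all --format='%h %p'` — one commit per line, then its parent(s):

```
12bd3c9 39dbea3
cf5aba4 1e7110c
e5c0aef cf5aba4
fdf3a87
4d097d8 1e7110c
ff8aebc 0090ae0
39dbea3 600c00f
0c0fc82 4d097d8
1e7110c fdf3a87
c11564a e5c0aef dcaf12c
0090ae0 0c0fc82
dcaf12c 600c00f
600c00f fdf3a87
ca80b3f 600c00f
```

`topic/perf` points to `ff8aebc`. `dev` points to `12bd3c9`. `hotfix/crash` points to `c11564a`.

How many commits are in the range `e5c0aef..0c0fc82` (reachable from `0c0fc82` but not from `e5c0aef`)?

Reachable from 0c0fc82: {0c0fc82, 1e7110c, 4d097d8, fdf3a87}.
Reachable from e5c0aef: {1e7110c, cf5aba4, e5c0aef, fdf3a87}.
In 0c0fc82's history but not e5c0aef's: {0c0fc82, 4d097d8} — 2 commits.

2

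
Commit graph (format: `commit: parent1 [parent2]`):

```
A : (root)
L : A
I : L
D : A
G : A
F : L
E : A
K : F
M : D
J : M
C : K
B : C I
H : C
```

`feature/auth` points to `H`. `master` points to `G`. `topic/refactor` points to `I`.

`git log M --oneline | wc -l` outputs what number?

Walking parent pointers from M: reachable set = {A, D, M}.
That is 3 commits.

3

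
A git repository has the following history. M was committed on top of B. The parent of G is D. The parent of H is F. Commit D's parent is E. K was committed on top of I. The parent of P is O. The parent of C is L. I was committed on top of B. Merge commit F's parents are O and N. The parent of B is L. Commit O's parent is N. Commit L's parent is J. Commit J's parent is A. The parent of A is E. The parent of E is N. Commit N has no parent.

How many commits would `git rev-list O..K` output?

7

Reachable from K: {A, B, E, I, J, K, L, N}.
Reachable from O: {N, O}.
In K's history but not O's: {A, B, E, I, J, K, L} — 7 commits.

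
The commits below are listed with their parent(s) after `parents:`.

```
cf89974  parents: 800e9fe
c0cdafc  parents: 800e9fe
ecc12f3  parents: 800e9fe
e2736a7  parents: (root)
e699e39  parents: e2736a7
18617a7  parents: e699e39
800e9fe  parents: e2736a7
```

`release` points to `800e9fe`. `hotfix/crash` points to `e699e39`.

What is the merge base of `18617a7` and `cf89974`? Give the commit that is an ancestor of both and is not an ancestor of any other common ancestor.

Ancestors of 18617a7: {18617a7, e2736a7, e699e39}.
Ancestors of cf89974: {800e9fe, cf89974, e2736a7}.
Common ancestors: {e2736a7}.
The only common ancestor is e2736a7, so it is the merge base.

e2736a7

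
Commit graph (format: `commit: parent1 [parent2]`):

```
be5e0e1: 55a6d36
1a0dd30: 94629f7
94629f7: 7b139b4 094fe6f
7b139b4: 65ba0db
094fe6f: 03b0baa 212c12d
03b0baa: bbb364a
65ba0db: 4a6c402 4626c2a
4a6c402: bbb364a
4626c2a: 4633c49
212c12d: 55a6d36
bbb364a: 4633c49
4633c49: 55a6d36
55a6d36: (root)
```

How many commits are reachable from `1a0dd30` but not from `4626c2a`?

9

Reachable from 1a0dd30: {03b0baa, 094fe6f, 1a0dd30, 212c12d, 4626c2a, 4633c49, 4a6c402, 55a6d36, 65ba0db, 7b139b4, 94629f7, bbb364a}.
Reachable from 4626c2a: {4626c2a, 4633c49, 55a6d36}.
In 1a0dd30's history but not 4626c2a's: {03b0baa, 094fe6f, 1a0dd30, 212c12d, 4a6c402, 65ba0db, 7b139b4, 94629f7, bbb364a} — 9 commits.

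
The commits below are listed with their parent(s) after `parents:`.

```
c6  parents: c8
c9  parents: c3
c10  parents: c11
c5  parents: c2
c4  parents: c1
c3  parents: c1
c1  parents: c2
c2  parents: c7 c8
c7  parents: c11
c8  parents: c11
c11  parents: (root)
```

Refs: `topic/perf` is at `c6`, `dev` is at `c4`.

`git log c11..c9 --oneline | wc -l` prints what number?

6

Reachable from c9: {c1, c11, c2, c3, c7, c8, c9}.
Reachable from c11: {c11}.
In c9's history but not c11's: {c1, c2, c3, c7, c8, c9} — 6 commits.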